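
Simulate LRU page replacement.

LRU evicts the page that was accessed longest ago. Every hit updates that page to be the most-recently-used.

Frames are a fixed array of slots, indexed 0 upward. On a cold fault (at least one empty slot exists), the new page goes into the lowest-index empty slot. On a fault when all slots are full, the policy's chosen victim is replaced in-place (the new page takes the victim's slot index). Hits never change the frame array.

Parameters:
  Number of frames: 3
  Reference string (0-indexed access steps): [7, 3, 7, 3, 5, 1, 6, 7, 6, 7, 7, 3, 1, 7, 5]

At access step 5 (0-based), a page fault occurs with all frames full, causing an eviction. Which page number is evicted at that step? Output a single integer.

Step 0: ref 7 -> FAULT, frames=[7,-,-]
Step 1: ref 3 -> FAULT, frames=[7,3,-]
Step 2: ref 7 -> HIT, frames=[7,3,-]
Step 3: ref 3 -> HIT, frames=[7,3,-]
Step 4: ref 5 -> FAULT, frames=[7,3,5]
Step 5: ref 1 -> FAULT, evict 7, frames=[1,3,5]
At step 5: evicted page 7

Answer: 7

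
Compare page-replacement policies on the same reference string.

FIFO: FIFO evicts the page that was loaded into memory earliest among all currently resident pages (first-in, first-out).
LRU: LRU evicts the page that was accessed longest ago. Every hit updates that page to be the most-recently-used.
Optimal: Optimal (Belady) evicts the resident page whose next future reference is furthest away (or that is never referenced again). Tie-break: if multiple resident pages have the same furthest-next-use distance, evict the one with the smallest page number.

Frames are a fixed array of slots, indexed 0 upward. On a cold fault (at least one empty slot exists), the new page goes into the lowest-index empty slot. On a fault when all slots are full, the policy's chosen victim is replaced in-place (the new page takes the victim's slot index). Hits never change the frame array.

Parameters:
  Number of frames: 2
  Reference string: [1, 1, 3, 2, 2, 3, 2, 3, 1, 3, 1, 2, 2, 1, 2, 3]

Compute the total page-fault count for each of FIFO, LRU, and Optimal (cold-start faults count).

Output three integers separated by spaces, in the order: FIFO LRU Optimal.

--- FIFO ---
  step 0: ref 1 -> FAULT, frames=[1,-] (faults so far: 1)
  step 1: ref 1 -> HIT, frames=[1,-] (faults so far: 1)
  step 2: ref 3 -> FAULT, frames=[1,3] (faults so far: 2)
  step 3: ref 2 -> FAULT, evict 1, frames=[2,3] (faults so far: 3)
  step 4: ref 2 -> HIT, frames=[2,3] (faults so far: 3)
  step 5: ref 3 -> HIT, frames=[2,3] (faults so far: 3)
  step 6: ref 2 -> HIT, frames=[2,3] (faults so far: 3)
  step 7: ref 3 -> HIT, frames=[2,3] (faults so far: 3)
  step 8: ref 1 -> FAULT, evict 3, frames=[2,1] (faults so far: 4)
  step 9: ref 3 -> FAULT, evict 2, frames=[3,1] (faults so far: 5)
  step 10: ref 1 -> HIT, frames=[3,1] (faults so far: 5)
  step 11: ref 2 -> FAULT, evict 1, frames=[3,2] (faults so far: 6)
  step 12: ref 2 -> HIT, frames=[3,2] (faults so far: 6)
  step 13: ref 1 -> FAULT, evict 3, frames=[1,2] (faults so far: 7)
  step 14: ref 2 -> HIT, frames=[1,2] (faults so far: 7)
  step 15: ref 3 -> FAULT, evict 2, frames=[1,3] (faults so far: 8)
  FIFO total faults: 8
--- LRU ---
  step 0: ref 1 -> FAULT, frames=[1,-] (faults so far: 1)
  step 1: ref 1 -> HIT, frames=[1,-] (faults so far: 1)
  step 2: ref 3 -> FAULT, frames=[1,3] (faults so far: 2)
  step 3: ref 2 -> FAULT, evict 1, frames=[2,3] (faults so far: 3)
  step 4: ref 2 -> HIT, frames=[2,3] (faults so far: 3)
  step 5: ref 3 -> HIT, frames=[2,3] (faults so far: 3)
  step 6: ref 2 -> HIT, frames=[2,3] (faults so far: 3)
  step 7: ref 3 -> HIT, frames=[2,3] (faults so far: 3)
  step 8: ref 1 -> FAULT, evict 2, frames=[1,3] (faults so far: 4)
  step 9: ref 3 -> HIT, frames=[1,3] (faults so far: 4)
  step 10: ref 1 -> HIT, frames=[1,3] (faults so far: 4)
  step 11: ref 2 -> FAULT, evict 3, frames=[1,2] (faults so far: 5)
  step 12: ref 2 -> HIT, frames=[1,2] (faults so far: 5)
  step 13: ref 1 -> HIT, frames=[1,2] (faults so far: 5)
  step 14: ref 2 -> HIT, frames=[1,2] (faults so far: 5)
  step 15: ref 3 -> FAULT, evict 1, frames=[3,2] (faults so far: 6)
  LRU total faults: 6
--- Optimal ---
  step 0: ref 1 -> FAULT, frames=[1,-] (faults so far: 1)
  step 1: ref 1 -> HIT, frames=[1,-] (faults so far: 1)
  step 2: ref 3 -> FAULT, frames=[1,3] (faults so far: 2)
  step 3: ref 2 -> FAULT, evict 1, frames=[2,3] (faults so far: 3)
  step 4: ref 2 -> HIT, frames=[2,3] (faults so far: 3)
  step 5: ref 3 -> HIT, frames=[2,3] (faults so far: 3)
  step 6: ref 2 -> HIT, frames=[2,3] (faults so far: 3)
  step 7: ref 3 -> HIT, frames=[2,3] (faults so far: 3)
  step 8: ref 1 -> FAULT, evict 2, frames=[1,3] (faults so far: 4)
  step 9: ref 3 -> HIT, frames=[1,3] (faults so far: 4)
  step 10: ref 1 -> HIT, frames=[1,3] (faults so far: 4)
  step 11: ref 2 -> FAULT, evict 3, frames=[1,2] (faults so far: 5)
  step 12: ref 2 -> HIT, frames=[1,2] (faults so far: 5)
  step 13: ref 1 -> HIT, frames=[1,2] (faults so far: 5)
  step 14: ref 2 -> HIT, frames=[1,2] (faults so far: 5)
  step 15: ref 3 -> FAULT, evict 1, frames=[3,2] (faults so far: 6)
  Optimal total faults: 6

Answer: 8 6 6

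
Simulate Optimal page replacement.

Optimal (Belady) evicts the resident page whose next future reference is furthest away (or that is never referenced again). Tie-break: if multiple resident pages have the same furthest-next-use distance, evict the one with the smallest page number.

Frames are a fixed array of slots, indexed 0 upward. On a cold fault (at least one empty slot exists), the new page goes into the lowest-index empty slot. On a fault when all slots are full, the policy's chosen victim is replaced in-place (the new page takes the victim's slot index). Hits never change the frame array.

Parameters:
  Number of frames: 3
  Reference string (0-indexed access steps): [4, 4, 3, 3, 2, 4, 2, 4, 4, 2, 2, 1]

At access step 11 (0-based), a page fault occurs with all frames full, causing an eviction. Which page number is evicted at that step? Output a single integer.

Step 0: ref 4 -> FAULT, frames=[4,-,-]
Step 1: ref 4 -> HIT, frames=[4,-,-]
Step 2: ref 3 -> FAULT, frames=[4,3,-]
Step 3: ref 3 -> HIT, frames=[4,3,-]
Step 4: ref 2 -> FAULT, frames=[4,3,2]
Step 5: ref 4 -> HIT, frames=[4,3,2]
Step 6: ref 2 -> HIT, frames=[4,3,2]
Step 7: ref 4 -> HIT, frames=[4,3,2]
Step 8: ref 4 -> HIT, frames=[4,3,2]
Step 9: ref 2 -> HIT, frames=[4,3,2]
Step 10: ref 2 -> HIT, frames=[4,3,2]
Step 11: ref 1 -> FAULT, evict 2, frames=[4,3,1]
At step 11: evicted page 2

Answer: 2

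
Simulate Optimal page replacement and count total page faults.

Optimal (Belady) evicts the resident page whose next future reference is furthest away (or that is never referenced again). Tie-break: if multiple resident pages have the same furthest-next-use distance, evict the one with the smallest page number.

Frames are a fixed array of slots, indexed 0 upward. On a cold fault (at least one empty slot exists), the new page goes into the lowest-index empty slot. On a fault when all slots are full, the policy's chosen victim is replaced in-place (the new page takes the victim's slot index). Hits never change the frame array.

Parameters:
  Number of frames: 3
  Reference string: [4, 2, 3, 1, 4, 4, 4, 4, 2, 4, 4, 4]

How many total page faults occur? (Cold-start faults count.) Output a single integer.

Answer: 4

Derivation:
Step 0: ref 4 → FAULT, frames=[4,-,-]
Step 1: ref 2 → FAULT, frames=[4,2,-]
Step 2: ref 3 → FAULT, frames=[4,2,3]
Step 3: ref 1 → FAULT (evict 3), frames=[4,2,1]
Step 4: ref 4 → HIT, frames=[4,2,1]
Step 5: ref 4 → HIT, frames=[4,2,1]
Step 6: ref 4 → HIT, frames=[4,2,1]
Step 7: ref 4 → HIT, frames=[4,2,1]
Step 8: ref 2 → HIT, frames=[4,2,1]
Step 9: ref 4 → HIT, frames=[4,2,1]
Step 10: ref 4 → HIT, frames=[4,2,1]
Step 11: ref 4 → HIT, frames=[4,2,1]
Total faults: 4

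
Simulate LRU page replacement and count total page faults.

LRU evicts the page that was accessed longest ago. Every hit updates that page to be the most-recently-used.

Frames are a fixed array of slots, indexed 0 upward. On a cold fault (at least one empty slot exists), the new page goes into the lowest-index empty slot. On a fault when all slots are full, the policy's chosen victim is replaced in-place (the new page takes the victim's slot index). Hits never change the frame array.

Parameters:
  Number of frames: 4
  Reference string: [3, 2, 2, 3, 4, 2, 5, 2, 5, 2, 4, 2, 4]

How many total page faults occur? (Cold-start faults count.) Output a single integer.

Step 0: ref 3 → FAULT, frames=[3,-,-,-]
Step 1: ref 2 → FAULT, frames=[3,2,-,-]
Step 2: ref 2 → HIT, frames=[3,2,-,-]
Step 3: ref 3 → HIT, frames=[3,2,-,-]
Step 4: ref 4 → FAULT, frames=[3,2,4,-]
Step 5: ref 2 → HIT, frames=[3,2,4,-]
Step 6: ref 5 → FAULT, frames=[3,2,4,5]
Step 7: ref 2 → HIT, frames=[3,2,4,5]
Step 8: ref 5 → HIT, frames=[3,2,4,5]
Step 9: ref 2 → HIT, frames=[3,2,4,5]
Step 10: ref 4 → HIT, frames=[3,2,4,5]
Step 11: ref 2 → HIT, frames=[3,2,4,5]
Step 12: ref 4 → HIT, frames=[3,2,4,5]
Total faults: 4

Answer: 4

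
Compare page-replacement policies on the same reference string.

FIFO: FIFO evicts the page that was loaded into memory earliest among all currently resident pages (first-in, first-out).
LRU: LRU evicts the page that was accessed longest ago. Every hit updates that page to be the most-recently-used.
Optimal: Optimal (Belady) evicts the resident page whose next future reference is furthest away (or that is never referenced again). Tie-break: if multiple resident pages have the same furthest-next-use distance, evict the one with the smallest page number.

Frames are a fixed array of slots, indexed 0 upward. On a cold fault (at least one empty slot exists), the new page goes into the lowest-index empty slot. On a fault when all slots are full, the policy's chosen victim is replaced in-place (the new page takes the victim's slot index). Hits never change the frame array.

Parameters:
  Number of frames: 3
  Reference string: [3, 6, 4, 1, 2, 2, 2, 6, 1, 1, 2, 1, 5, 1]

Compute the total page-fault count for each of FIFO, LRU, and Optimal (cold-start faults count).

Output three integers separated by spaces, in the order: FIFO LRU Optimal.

--- FIFO ---
  step 0: ref 3 -> FAULT, frames=[3,-,-] (faults so far: 1)
  step 1: ref 6 -> FAULT, frames=[3,6,-] (faults so far: 2)
  step 2: ref 4 -> FAULT, frames=[3,6,4] (faults so far: 3)
  step 3: ref 1 -> FAULT, evict 3, frames=[1,6,4] (faults so far: 4)
  step 4: ref 2 -> FAULT, evict 6, frames=[1,2,4] (faults so far: 5)
  step 5: ref 2 -> HIT, frames=[1,2,4] (faults so far: 5)
  step 6: ref 2 -> HIT, frames=[1,2,4] (faults so far: 5)
  step 7: ref 6 -> FAULT, evict 4, frames=[1,2,6] (faults so far: 6)
  step 8: ref 1 -> HIT, frames=[1,2,6] (faults so far: 6)
  step 9: ref 1 -> HIT, frames=[1,2,6] (faults so far: 6)
  step 10: ref 2 -> HIT, frames=[1,2,6] (faults so far: 6)
  step 11: ref 1 -> HIT, frames=[1,2,6] (faults so far: 6)
  step 12: ref 5 -> FAULT, evict 1, frames=[5,2,6] (faults so far: 7)
  step 13: ref 1 -> FAULT, evict 2, frames=[5,1,6] (faults so far: 8)
  FIFO total faults: 8
--- LRU ---
  step 0: ref 3 -> FAULT, frames=[3,-,-] (faults so far: 1)
  step 1: ref 6 -> FAULT, frames=[3,6,-] (faults so far: 2)
  step 2: ref 4 -> FAULT, frames=[3,6,4] (faults so far: 3)
  step 3: ref 1 -> FAULT, evict 3, frames=[1,6,4] (faults so far: 4)
  step 4: ref 2 -> FAULT, evict 6, frames=[1,2,4] (faults so far: 5)
  step 5: ref 2 -> HIT, frames=[1,2,4] (faults so far: 5)
  step 6: ref 2 -> HIT, frames=[1,2,4] (faults so far: 5)
  step 7: ref 6 -> FAULT, evict 4, frames=[1,2,6] (faults so far: 6)
  step 8: ref 1 -> HIT, frames=[1,2,6] (faults so far: 6)
  step 9: ref 1 -> HIT, frames=[1,2,6] (faults so far: 6)
  step 10: ref 2 -> HIT, frames=[1,2,6] (faults so far: 6)
  step 11: ref 1 -> HIT, frames=[1,2,6] (faults so far: 6)
  step 12: ref 5 -> FAULT, evict 6, frames=[1,2,5] (faults so far: 7)
  step 13: ref 1 -> HIT, frames=[1,2,5] (faults so far: 7)
  LRU total faults: 7
--- Optimal ---
  step 0: ref 3 -> FAULT, frames=[3,-,-] (faults so far: 1)
  step 1: ref 6 -> FAULT, frames=[3,6,-] (faults so far: 2)
  step 2: ref 4 -> FAULT, frames=[3,6,4] (faults so far: 3)
  step 3: ref 1 -> FAULT, evict 3, frames=[1,6,4] (faults so far: 4)
  step 4: ref 2 -> FAULT, evict 4, frames=[1,6,2] (faults so far: 5)
  step 5: ref 2 -> HIT, frames=[1,6,2] (faults so far: 5)
  step 6: ref 2 -> HIT, frames=[1,6,2] (faults so far: 5)
  step 7: ref 6 -> HIT, frames=[1,6,2] (faults so far: 5)
  step 8: ref 1 -> HIT, frames=[1,6,2] (faults so far: 5)
  step 9: ref 1 -> HIT, frames=[1,6,2] (faults so far: 5)
  step 10: ref 2 -> HIT, frames=[1,6,2] (faults so far: 5)
  step 11: ref 1 -> HIT, frames=[1,6,2] (faults so far: 5)
  step 12: ref 5 -> FAULT, evict 2, frames=[1,6,5] (faults so far: 6)
  step 13: ref 1 -> HIT, frames=[1,6,5] (faults so far: 6)
  Optimal total faults: 6

Answer: 8 7 6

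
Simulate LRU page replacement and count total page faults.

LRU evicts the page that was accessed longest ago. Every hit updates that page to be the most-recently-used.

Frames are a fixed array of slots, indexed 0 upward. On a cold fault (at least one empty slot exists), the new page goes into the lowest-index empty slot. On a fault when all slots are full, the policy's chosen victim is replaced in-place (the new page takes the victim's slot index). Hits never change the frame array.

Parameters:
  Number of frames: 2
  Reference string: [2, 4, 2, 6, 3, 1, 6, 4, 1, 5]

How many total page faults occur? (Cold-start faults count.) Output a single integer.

Step 0: ref 2 → FAULT, frames=[2,-]
Step 1: ref 4 → FAULT, frames=[2,4]
Step 2: ref 2 → HIT, frames=[2,4]
Step 3: ref 6 → FAULT (evict 4), frames=[2,6]
Step 4: ref 3 → FAULT (evict 2), frames=[3,6]
Step 5: ref 1 → FAULT (evict 6), frames=[3,1]
Step 6: ref 6 → FAULT (evict 3), frames=[6,1]
Step 7: ref 4 → FAULT (evict 1), frames=[6,4]
Step 8: ref 1 → FAULT (evict 6), frames=[1,4]
Step 9: ref 5 → FAULT (evict 4), frames=[1,5]
Total faults: 9

Answer: 9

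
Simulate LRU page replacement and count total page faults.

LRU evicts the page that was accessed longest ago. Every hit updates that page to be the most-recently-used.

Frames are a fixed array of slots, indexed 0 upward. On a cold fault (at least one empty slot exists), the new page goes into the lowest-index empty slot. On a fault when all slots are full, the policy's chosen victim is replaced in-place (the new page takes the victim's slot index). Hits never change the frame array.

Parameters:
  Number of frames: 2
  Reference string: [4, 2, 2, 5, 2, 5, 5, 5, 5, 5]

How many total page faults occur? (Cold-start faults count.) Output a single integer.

Step 0: ref 4 → FAULT, frames=[4,-]
Step 1: ref 2 → FAULT, frames=[4,2]
Step 2: ref 2 → HIT, frames=[4,2]
Step 3: ref 5 → FAULT (evict 4), frames=[5,2]
Step 4: ref 2 → HIT, frames=[5,2]
Step 5: ref 5 → HIT, frames=[5,2]
Step 6: ref 5 → HIT, frames=[5,2]
Step 7: ref 5 → HIT, frames=[5,2]
Step 8: ref 5 → HIT, frames=[5,2]
Step 9: ref 5 → HIT, frames=[5,2]
Total faults: 3

Answer: 3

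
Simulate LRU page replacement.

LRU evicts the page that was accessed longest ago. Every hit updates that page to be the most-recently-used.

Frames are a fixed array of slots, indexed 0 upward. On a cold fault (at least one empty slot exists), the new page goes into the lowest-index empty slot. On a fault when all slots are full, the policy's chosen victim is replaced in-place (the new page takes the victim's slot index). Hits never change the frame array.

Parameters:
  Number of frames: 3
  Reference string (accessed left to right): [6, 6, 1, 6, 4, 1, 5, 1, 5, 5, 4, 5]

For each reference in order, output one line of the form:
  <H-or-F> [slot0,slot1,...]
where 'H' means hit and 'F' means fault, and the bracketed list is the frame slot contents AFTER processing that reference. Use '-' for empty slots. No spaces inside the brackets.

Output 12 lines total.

F [6,-,-]
H [6,-,-]
F [6,1,-]
H [6,1,-]
F [6,1,4]
H [6,1,4]
F [5,1,4]
H [5,1,4]
H [5,1,4]
H [5,1,4]
H [5,1,4]
H [5,1,4]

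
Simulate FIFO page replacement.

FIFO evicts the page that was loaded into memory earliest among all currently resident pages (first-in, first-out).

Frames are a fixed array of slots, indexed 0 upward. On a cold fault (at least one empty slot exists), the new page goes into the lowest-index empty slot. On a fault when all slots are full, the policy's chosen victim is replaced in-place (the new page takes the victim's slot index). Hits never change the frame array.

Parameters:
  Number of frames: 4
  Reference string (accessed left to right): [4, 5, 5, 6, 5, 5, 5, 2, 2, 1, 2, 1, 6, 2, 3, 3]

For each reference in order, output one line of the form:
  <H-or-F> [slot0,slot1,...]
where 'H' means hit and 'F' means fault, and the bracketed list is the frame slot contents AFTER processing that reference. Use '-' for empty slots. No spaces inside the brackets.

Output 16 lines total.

F [4,-,-,-]
F [4,5,-,-]
H [4,5,-,-]
F [4,5,6,-]
H [4,5,6,-]
H [4,5,6,-]
H [4,5,6,-]
F [4,5,6,2]
H [4,5,6,2]
F [1,5,6,2]
H [1,5,6,2]
H [1,5,6,2]
H [1,5,6,2]
H [1,5,6,2]
F [1,3,6,2]
H [1,3,6,2]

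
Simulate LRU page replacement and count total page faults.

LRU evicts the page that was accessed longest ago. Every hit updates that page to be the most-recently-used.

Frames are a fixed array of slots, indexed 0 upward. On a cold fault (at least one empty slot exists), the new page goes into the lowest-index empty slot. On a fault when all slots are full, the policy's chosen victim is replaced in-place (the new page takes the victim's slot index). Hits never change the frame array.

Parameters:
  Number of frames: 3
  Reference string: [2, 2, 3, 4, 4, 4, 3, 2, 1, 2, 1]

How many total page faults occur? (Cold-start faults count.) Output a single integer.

Step 0: ref 2 → FAULT, frames=[2,-,-]
Step 1: ref 2 → HIT, frames=[2,-,-]
Step 2: ref 3 → FAULT, frames=[2,3,-]
Step 3: ref 4 → FAULT, frames=[2,3,4]
Step 4: ref 4 → HIT, frames=[2,3,4]
Step 5: ref 4 → HIT, frames=[2,3,4]
Step 6: ref 3 → HIT, frames=[2,3,4]
Step 7: ref 2 → HIT, frames=[2,3,4]
Step 8: ref 1 → FAULT (evict 4), frames=[2,3,1]
Step 9: ref 2 → HIT, frames=[2,3,1]
Step 10: ref 1 → HIT, frames=[2,3,1]
Total faults: 4

Answer: 4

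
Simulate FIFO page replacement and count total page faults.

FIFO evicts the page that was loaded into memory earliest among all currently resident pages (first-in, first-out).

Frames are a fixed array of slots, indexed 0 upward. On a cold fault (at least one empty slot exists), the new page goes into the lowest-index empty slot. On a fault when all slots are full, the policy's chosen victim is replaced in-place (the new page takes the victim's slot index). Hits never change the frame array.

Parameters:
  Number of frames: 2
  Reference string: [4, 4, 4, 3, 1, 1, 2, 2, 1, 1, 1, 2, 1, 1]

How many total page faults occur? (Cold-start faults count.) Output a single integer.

Answer: 4

Derivation:
Step 0: ref 4 → FAULT, frames=[4,-]
Step 1: ref 4 → HIT, frames=[4,-]
Step 2: ref 4 → HIT, frames=[4,-]
Step 3: ref 3 → FAULT, frames=[4,3]
Step 4: ref 1 → FAULT (evict 4), frames=[1,3]
Step 5: ref 1 → HIT, frames=[1,3]
Step 6: ref 2 → FAULT (evict 3), frames=[1,2]
Step 7: ref 2 → HIT, frames=[1,2]
Step 8: ref 1 → HIT, frames=[1,2]
Step 9: ref 1 → HIT, frames=[1,2]
Step 10: ref 1 → HIT, frames=[1,2]
Step 11: ref 2 → HIT, frames=[1,2]
Step 12: ref 1 → HIT, frames=[1,2]
Step 13: ref 1 → HIT, frames=[1,2]
Total faults: 4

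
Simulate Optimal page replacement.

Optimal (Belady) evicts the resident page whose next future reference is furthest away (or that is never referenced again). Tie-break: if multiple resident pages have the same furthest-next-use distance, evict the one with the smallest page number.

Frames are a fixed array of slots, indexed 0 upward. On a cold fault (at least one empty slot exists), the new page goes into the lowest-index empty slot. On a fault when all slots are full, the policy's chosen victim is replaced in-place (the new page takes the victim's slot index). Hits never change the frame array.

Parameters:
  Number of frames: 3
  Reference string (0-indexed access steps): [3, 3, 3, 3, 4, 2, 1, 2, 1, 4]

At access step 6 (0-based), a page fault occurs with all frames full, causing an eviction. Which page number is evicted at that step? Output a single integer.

Step 0: ref 3 -> FAULT, frames=[3,-,-]
Step 1: ref 3 -> HIT, frames=[3,-,-]
Step 2: ref 3 -> HIT, frames=[3,-,-]
Step 3: ref 3 -> HIT, frames=[3,-,-]
Step 4: ref 4 -> FAULT, frames=[3,4,-]
Step 5: ref 2 -> FAULT, frames=[3,4,2]
Step 6: ref 1 -> FAULT, evict 3, frames=[1,4,2]
At step 6: evicted page 3

Answer: 3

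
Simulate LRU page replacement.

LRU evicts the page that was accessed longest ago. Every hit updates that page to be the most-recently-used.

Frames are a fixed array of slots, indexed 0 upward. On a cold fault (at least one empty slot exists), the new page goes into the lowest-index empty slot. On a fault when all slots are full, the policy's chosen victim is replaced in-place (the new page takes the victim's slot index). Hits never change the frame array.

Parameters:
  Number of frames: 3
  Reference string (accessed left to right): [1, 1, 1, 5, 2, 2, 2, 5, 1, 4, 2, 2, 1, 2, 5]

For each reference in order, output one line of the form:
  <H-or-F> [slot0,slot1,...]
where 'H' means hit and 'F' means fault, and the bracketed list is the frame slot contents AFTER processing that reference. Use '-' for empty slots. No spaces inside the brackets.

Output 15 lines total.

F [1,-,-]
H [1,-,-]
H [1,-,-]
F [1,5,-]
F [1,5,2]
H [1,5,2]
H [1,5,2]
H [1,5,2]
H [1,5,2]
F [1,5,4]
F [1,2,4]
H [1,2,4]
H [1,2,4]
H [1,2,4]
F [1,2,5]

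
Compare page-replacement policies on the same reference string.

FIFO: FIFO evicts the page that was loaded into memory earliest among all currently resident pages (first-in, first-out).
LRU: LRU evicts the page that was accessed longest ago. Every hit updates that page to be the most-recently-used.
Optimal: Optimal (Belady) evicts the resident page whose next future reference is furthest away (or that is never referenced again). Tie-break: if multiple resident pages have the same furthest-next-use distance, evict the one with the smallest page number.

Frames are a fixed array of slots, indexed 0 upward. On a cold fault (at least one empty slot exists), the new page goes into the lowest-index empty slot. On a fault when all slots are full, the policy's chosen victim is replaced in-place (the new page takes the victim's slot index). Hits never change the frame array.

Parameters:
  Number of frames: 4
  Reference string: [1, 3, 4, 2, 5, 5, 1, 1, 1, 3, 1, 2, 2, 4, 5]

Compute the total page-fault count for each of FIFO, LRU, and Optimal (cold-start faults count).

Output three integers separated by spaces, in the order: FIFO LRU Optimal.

Answer: 8 9 6

Derivation:
--- FIFO ---
  step 0: ref 1 -> FAULT, frames=[1,-,-,-] (faults so far: 1)
  step 1: ref 3 -> FAULT, frames=[1,3,-,-] (faults so far: 2)
  step 2: ref 4 -> FAULT, frames=[1,3,4,-] (faults so far: 3)
  step 3: ref 2 -> FAULT, frames=[1,3,4,2] (faults so far: 4)
  step 4: ref 5 -> FAULT, evict 1, frames=[5,3,4,2] (faults so far: 5)
  step 5: ref 5 -> HIT, frames=[5,3,4,2] (faults so far: 5)
  step 6: ref 1 -> FAULT, evict 3, frames=[5,1,4,2] (faults so far: 6)
  step 7: ref 1 -> HIT, frames=[5,1,4,2] (faults so far: 6)
  step 8: ref 1 -> HIT, frames=[5,1,4,2] (faults so far: 6)
  step 9: ref 3 -> FAULT, evict 4, frames=[5,1,3,2] (faults so far: 7)
  step 10: ref 1 -> HIT, frames=[5,1,3,2] (faults so far: 7)
  step 11: ref 2 -> HIT, frames=[5,1,3,2] (faults so far: 7)
  step 12: ref 2 -> HIT, frames=[5,1,3,2] (faults so far: 7)
  step 13: ref 4 -> FAULT, evict 2, frames=[5,1,3,4] (faults so far: 8)
  step 14: ref 5 -> HIT, frames=[5,1,3,4] (faults so far: 8)
  FIFO total faults: 8
--- LRU ---
  step 0: ref 1 -> FAULT, frames=[1,-,-,-] (faults so far: 1)
  step 1: ref 3 -> FAULT, frames=[1,3,-,-] (faults so far: 2)
  step 2: ref 4 -> FAULT, frames=[1,3,4,-] (faults so far: 3)
  step 3: ref 2 -> FAULT, frames=[1,3,4,2] (faults so far: 4)
  step 4: ref 5 -> FAULT, evict 1, frames=[5,3,4,2] (faults so far: 5)
  step 5: ref 5 -> HIT, frames=[5,3,4,2] (faults so far: 5)
  step 6: ref 1 -> FAULT, evict 3, frames=[5,1,4,2] (faults so far: 6)
  step 7: ref 1 -> HIT, frames=[5,1,4,2] (faults so far: 6)
  step 8: ref 1 -> HIT, frames=[5,1,4,2] (faults so far: 6)
  step 9: ref 3 -> FAULT, evict 4, frames=[5,1,3,2] (faults so far: 7)
  step 10: ref 1 -> HIT, frames=[5,1,3,2] (faults so far: 7)
  step 11: ref 2 -> HIT, frames=[5,1,3,2] (faults so far: 7)
  step 12: ref 2 -> HIT, frames=[5,1,3,2] (faults so far: 7)
  step 13: ref 4 -> FAULT, evict 5, frames=[4,1,3,2] (faults so far: 8)
  step 14: ref 5 -> FAULT, evict 3, frames=[4,1,5,2] (faults so far: 9)
  LRU total faults: 9
--- Optimal ---
  step 0: ref 1 -> FAULT, frames=[1,-,-,-] (faults so far: 1)
  step 1: ref 3 -> FAULT, frames=[1,3,-,-] (faults so far: 2)
  step 2: ref 4 -> FAULT, frames=[1,3,4,-] (faults so far: 3)
  step 3: ref 2 -> FAULT, frames=[1,3,4,2] (faults so far: 4)
  step 4: ref 5 -> FAULT, evict 4, frames=[1,3,5,2] (faults so far: 5)
  step 5: ref 5 -> HIT, frames=[1,3,5,2] (faults so far: 5)
  step 6: ref 1 -> HIT, frames=[1,3,5,2] (faults so far: 5)
  step 7: ref 1 -> HIT, frames=[1,3,5,2] (faults so far: 5)
  step 8: ref 1 -> HIT, frames=[1,3,5,2] (faults so far: 5)
  step 9: ref 3 -> HIT, frames=[1,3,5,2] (faults so far: 5)
  step 10: ref 1 -> HIT, frames=[1,3,5,2] (faults so far: 5)
  step 11: ref 2 -> HIT, frames=[1,3,5,2] (faults so far: 5)
  step 12: ref 2 -> HIT, frames=[1,3,5,2] (faults so far: 5)
  step 13: ref 4 -> FAULT, evict 1, frames=[4,3,5,2] (faults so far: 6)
  step 14: ref 5 -> HIT, frames=[4,3,5,2] (faults so far: 6)
  Optimal total faults: 6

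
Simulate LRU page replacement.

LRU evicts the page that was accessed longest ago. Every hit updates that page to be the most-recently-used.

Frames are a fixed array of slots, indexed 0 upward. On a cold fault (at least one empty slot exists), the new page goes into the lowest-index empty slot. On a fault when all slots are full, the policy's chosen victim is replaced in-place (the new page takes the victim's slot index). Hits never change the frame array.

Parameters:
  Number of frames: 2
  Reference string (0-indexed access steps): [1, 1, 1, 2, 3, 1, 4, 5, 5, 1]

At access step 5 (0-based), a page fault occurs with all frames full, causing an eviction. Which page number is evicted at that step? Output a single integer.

Answer: 2

Derivation:
Step 0: ref 1 -> FAULT, frames=[1,-]
Step 1: ref 1 -> HIT, frames=[1,-]
Step 2: ref 1 -> HIT, frames=[1,-]
Step 3: ref 2 -> FAULT, frames=[1,2]
Step 4: ref 3 -> FAULT, evict 1, frames=[3,2]
Step 5: ref 1 -> FAULT, evict 2, frames=[3,1]
At step 5: evicted page 2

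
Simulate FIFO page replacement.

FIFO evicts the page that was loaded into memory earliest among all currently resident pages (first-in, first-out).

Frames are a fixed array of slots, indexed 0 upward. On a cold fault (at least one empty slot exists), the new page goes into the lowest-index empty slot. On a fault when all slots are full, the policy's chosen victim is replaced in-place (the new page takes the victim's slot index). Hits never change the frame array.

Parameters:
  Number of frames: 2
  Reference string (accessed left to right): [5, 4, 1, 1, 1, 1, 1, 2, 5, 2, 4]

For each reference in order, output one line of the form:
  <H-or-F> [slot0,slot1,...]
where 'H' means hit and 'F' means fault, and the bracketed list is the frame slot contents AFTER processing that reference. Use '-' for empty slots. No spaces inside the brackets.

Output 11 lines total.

F [5,-]
F [5,4]
F [1,4]
H [1,4]
H [1,4]
H [1,4]
H [1,4]
F [1,2]
F [5,2]
H [5,2]
F [5,4]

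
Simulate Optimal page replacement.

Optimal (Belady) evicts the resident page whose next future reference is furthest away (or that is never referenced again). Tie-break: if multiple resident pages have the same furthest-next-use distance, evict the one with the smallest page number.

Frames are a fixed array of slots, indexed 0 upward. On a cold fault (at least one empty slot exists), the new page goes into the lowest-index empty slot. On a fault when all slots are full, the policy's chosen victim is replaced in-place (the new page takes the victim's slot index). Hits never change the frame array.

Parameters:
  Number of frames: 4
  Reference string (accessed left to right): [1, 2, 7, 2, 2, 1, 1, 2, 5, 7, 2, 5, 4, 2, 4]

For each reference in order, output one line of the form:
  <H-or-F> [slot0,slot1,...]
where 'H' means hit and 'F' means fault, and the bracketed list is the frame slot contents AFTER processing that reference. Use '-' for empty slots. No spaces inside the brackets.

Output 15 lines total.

F [1,-,-,-]
F [1,2,-,-]
F [1,2,7,-]
H [1,2,7,-]
H [1,2,7,-]
H [1,2,7,-]
H [1,2,7,-]
H [1,2,7,-]
F [1,2,7,5]
H [1,2,7,5]
H [1,2,7,5]
H [1,2,7,5]
F [4,2,7,5]
H [4,2,7,5]
H [4,2,7,5]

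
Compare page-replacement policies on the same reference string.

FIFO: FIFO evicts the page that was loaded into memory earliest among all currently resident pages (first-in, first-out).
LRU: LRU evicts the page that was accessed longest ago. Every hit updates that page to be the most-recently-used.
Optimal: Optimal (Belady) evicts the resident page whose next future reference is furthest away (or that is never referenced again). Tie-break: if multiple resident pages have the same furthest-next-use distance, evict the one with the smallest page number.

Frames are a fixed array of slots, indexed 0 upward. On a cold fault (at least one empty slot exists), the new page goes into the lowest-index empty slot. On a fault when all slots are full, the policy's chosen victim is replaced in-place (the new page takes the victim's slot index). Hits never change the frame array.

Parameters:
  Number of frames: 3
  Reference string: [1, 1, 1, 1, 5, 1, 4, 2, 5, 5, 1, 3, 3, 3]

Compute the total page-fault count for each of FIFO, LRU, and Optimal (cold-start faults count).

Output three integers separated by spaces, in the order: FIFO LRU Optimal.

Answer: 6 7 5

Derivation:
--- FIFO ---
  step 0: ref 1 -> FAULT, frames=[1,-,-] (faults so far: 1)
  step 1: ref 1 -> HIT, frames=[1,-,-] (faults so far: 1)
  step 2: ref 1 -> HIT, frames=[1,-,-] (faults so far: 1)
  step 3: ref 1 -> HIT, frames=[1,-,-] (faults so far: 1)
  step 4: ref 5 -> FAULT, frames=[1,5,-] (faults so far: 2)
  step 5: ref 1 -> HIT, frames=[1,5,-] (faults so far: 2)
  step 6: ref 4 -> FAULT, frames=[1,5,4] (faults so far: 3)
  step 7: ref 2 -> FAULT, evict 1, frames=[2,5,4] (faults so far: 4)
  step 8: ref 5 -> HIT, frames=[2,5,4] (faults so far: 4)
  step 9: ref 5 -> HIT, frames=[2,5,4] (faults so far: 4)
  step 10: ref 1 -> FAULT, evict 5, frames=[2,1,4] (faults so far: 5)
  step 11: ref 3 -> FAULT, evict 4, frames=[2,1,3] (faults so far: 6)
  step 12: ref 3 -> HIT, frames=[2,1,3] (faults so far: 6)
  step 13: ref 3 -> HIT, frames=[2,1,3] (faults so far: 6)
  FIFO total faults: 6
--- LRU ---
  step 0: ref 1 -> FAULT, frames=[1,-,-] (faults so far: 1)
  step 1: ref 1 -> HIT, frames=[1,-,-] (faults so far: 1)
  step 2: ref 1 -> HIT, frames=[1,-,-] (faults so far: 1)
  step 3: ref 1 -> HIT, frames=[1,-,-] (faults so far: 1)
  step 4: ref 5 -> FAULT, frames=[1,5,-] (faults so far: 2)
  step 5: ref 1 -> HIT, frames=[1,5,-] (faults so far: 2)
  step 6: ref 4 -> FAULT, frames=[1,5,4] (faults so far: 3)
  step 7: ref 2 -> FAULT, evict 5, frames=[1,2,4] (faults so far: 4)
  step 8: ref 5 -> FAULT, evict 1, frames=[5,2,4] (faults so far: 5)
  step 9: ref 5 -> HIT, frames=[5,2,4] (faults so far: 5)
  step 10: ref 1 -> FAULT, evict 4, frames=[5,2,1] (faults so far: 6)
  step 11: ref 3 -> FAULT, evict 2, frames=[5,3,1] (faults so far: 7)
  step 12: ref 3 -> HIT, frames=[5,3,1] (faults so far: 7)
  step 13: ref 3 -> HIT, frames=[5,3,1] (faults so far: 7)
  LRU total faults: 7
--- Optimal ---
  step 0: ref 1 -> FAULT, frames=[1,-,-] (faults so far: 1)
  step 1: ref 1 -> HIT, frames=[1,-,-] (faults so far: 1)
  step 2: ref 1 -> HIT, frames=[1,-,-] (faults so far: 1)
  step 3: ref 1 -> HIT, frames=[1,-,-] (faults so far: 1)
  step 4: ref 5 -> FAULT, frames=[1,5,-] (faults so far: 2)
  step 5: ref 1 -> HIT, frames=[1,5,-] (faults so far: 2)
  step 6: ref 4 -> FAULT, frames=[1,5,4] (faults so far: 3)
  step 7: ref 2 -> FAULT, evict 4, frames=[1,5,2] (faults so far: 4)
  step 8: ref 5 -> HIT, frames=[1,5,2] (faults so far: 4)
  step 9: ref 5 -> HIT, frames=[1,5,2] (faults so far: 4)
  step 10: ref 1 -> HIT, frames=[1,5,2] (faults so far: 4)
  step 11: ref 3 -> FAULT, evict 1, frames=[3,5,2] (faults so far: 5)
  step 12: ref 3 -> HIT, frames=[3,5,2] (faults so far: 5)
  step 13: ref 3 -> HIT, frames=[3,5,2] (faults so far: 5)
  Optimal total faults: 5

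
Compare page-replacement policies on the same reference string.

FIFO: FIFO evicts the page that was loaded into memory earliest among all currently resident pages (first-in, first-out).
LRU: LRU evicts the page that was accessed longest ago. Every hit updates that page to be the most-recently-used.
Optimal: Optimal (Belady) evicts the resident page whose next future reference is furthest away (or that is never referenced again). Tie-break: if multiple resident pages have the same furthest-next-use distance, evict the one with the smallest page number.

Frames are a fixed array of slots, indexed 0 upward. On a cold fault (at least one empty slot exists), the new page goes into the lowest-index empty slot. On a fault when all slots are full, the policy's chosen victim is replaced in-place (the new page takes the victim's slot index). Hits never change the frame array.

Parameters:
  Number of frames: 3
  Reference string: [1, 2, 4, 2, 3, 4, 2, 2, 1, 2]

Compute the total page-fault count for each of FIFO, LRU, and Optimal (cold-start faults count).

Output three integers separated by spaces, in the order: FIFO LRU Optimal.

Answer: 6 5 5

Derivation:
--- FIFO ---
  step 0: ref 1 -> FAULT, frames=[1,-,-] (faults so far: 1)
  step 1: ref 2 -> FAULT, frames=[1,2,-] (faults so far: 2)
  step 2: ref 4 -> FAULT, frames=[1,2,4] (faults so far: 3)
  step 3: ref 2 -> HIT, frames=[1,2,4] (faults so far: 3)
  step 4: ref 3 -> FAULT, evict 1, frames=[3,2,4] (faults so far: 4)
  step 5: ref 4 -> HIT, frames=[3,2,4] (faults so far: 4)
  step 6: ref 2 -> HIT, frames=[3,2,4] (faults so far: 4)
  step 7: ref 2 -> HIT, frames=[3,2,4] (faults so far: 4)
  step 8: ref 1 -> FAULT, evict 2, frames=[3,1,4] (faults so far: 5)
  step 9: ref 2 -> FAULT, evict 4, frames=[3,1,2] (faults so far: 6)
  FIFO total faults: 6
--- LRU ---
  step 0: ref 1 -> FAULT, frames=[1,-,-] (faults so far: 1)
  step 1: ref 2 -> FAULT, frames=[1,2,-] (faults so far: 2)
  step 2: ref 4 -> FAULT, frames=[1,2,4] (faults so far: 3)
  step 3: ref 2 -> HIT, frames=[1,2,4] (faults so far: 3)
  step 4: ref 3 -> FAULT, evict 1, frames=[3,2,4] (faults so far: 4)
  step 5: ref 4 -> HIT, frames=[3,2,4] (faults so far: 4)
  step 6: ref 2 -> HIT, frames=[3,2,4] (faults so far: 4)
  step 7: ref 2 -> HIT, frames=[3,2,4] (faults so far: 4)
  step 8: ref 1 -> FAULT, evict 3, frames=[1,2,4] (faults so far: 5)
  step 9: ref 2 -> HIT, frames=[1,2,4] (faults so far: 5)
  LRU total faults: 5
--- Optimal ---
  step 0: ref 1 -> FAULT, frames=[1,-,-] (faults so far: 1)
  step 1: ref 2 -> FAULT, frames=[1,2,-] (faults so far: 2)
  step 2: ref 4 -> FAULT, frames=[1,2,4] (faults so far: 3)
  step 3: ref 2 -> HIT, frames=[1,2,4] (faults so far: 3)
  step 4: ref 3 -> FAULT, evict 1, frames=[3,2,4] (faults so far: 4)
  step 5: ref 4 -> HIT, frames=[3,2,4] (faults so far: 4)
  step 6: ref 2 -> HIT, frames=[3,2,4] (faults so far: 4)
  step 7: ref 2 -> HIT, frames=[3,2,4] (faults so far: 4)
  step 8: ref 1 -> FAULT, evict 3, frames=[1,2,4] (faults so far: 5)
  step 9: ref 2 -> HIT, frames=[1,2,4] (faults so far: 5)
  Optimal total faults: 5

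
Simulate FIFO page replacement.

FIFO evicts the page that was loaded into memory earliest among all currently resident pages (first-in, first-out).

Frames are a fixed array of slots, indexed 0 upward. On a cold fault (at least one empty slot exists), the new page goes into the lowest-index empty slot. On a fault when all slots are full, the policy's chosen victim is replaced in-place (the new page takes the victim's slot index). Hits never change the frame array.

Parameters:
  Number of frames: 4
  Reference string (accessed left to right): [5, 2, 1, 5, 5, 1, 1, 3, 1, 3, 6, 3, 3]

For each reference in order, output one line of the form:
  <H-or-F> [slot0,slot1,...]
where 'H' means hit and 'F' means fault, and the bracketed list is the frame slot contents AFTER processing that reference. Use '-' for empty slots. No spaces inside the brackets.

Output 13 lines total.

F [5,-,-,-]
F [5,2,-,-]
F [5,2,1,-]
H [5,2,1,-]
H [5,2,1,-]
H [5,2,1,-]
H [5,2,1,-]
F [5,2,1,3]
H [5,2,1,3]
H [5,2,1,3]
F [6,2,1,3]
H [6,2,1,3]
H [6,2,1,3]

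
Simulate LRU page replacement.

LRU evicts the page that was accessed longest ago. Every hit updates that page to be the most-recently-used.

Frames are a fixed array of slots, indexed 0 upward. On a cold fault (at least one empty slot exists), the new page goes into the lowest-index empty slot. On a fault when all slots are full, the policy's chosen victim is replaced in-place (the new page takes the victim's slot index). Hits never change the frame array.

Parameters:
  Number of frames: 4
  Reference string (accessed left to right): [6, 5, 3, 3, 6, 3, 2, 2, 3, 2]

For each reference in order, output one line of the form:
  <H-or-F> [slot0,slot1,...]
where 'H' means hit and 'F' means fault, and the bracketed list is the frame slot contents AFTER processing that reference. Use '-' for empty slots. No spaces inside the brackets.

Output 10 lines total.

F [6,-,-,-]
F [6,5,-,-]
F [6,5,3,-]
H [6,5,3,-]
H [6,5,3,-]
H [6,5,3,-]
F [6,5,3,2]
H [6,5,3,2]
H [6,5,3,2]
H [6,5,3,2]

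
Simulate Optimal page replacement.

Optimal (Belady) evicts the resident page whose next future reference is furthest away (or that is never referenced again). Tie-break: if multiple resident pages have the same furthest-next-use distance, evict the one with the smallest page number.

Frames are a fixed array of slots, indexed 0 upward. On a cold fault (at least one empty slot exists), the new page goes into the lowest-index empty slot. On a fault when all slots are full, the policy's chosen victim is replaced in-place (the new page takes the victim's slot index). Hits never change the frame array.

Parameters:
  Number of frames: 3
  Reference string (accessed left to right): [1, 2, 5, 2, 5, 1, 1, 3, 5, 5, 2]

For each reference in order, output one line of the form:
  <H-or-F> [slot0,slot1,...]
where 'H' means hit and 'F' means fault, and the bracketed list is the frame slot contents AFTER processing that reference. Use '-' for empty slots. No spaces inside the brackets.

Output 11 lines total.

F [1,-,-]
F [1,2,-]
F [1,2,5]
H [1,2,5]
H [1,2,5]
H [1,2,5]
H [1,2,5]
F [3,2,5]
H [3,2,5]
H [3,2,5]
H [3,2,5]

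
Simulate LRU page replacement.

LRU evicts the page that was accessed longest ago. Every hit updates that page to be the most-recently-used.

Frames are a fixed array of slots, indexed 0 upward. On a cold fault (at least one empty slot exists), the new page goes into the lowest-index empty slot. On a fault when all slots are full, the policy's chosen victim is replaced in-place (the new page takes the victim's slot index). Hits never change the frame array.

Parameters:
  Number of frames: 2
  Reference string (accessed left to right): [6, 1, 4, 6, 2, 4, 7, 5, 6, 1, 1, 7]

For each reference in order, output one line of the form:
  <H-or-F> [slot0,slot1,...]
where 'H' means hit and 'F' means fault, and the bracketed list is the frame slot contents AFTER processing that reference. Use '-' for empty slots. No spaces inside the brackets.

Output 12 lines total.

F [6,-]
F [6,1]
F [4,1]
F [4,6]
F [2,6]
F [2,4]
F [7,4]
F [7,5]
F [6,5]
F [6,1]
H [6,1]
F [7,1]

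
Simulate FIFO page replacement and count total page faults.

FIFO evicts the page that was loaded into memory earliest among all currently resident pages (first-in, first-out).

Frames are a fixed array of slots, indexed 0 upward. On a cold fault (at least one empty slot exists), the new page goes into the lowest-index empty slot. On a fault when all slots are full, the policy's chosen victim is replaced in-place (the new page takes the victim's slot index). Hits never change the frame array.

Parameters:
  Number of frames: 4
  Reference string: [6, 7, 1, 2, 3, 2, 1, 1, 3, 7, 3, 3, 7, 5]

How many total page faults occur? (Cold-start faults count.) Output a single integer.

Step 0: ref 6 → FAULT, frames=[6,-,-,-]
Step 1: ref 7 → FAULT, frames=[6,7,-,-]
Step 2: ref 1 → FAULT, frames=[6,7,1,-]
Step 3: ref 2 → FAULT, frames=[6,7,1,2]
Step 4: ref 3 → FAULT (evict 6), frames=[3,7,1,2]
Step 5: ref 2 → HIT, frames=[3,7,1,2]
Step 6: ref 1 → HIT, frames=[3,7,1,2]
Step 7: ref 1 → HIT, frames=[3,7,1,2]
Step 8: ref 3 → HIT, frames=[3,7,1,2]
Step 9: ref 7 → HIT, frames=[3,7,1,2]
Step 10: ref 3 → HIT, frames=[3,7,1,2]
Step 11: ref 3 → HIT, frames=[3,7,1,2]
Step 12: ref 7 → HIT, frames=[3,7,1,2]
Step 13: ref 5 → FAULT (evict 7), frames=[3,5,1,2]
Total faults: 6

Answer: 6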